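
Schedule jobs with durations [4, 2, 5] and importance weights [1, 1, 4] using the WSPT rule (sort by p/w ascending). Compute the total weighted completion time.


Compute p/w ratios and sort ascending (WSPT): [(5, 4), (2, 1), (4, 1)]
Compute weighted completion times:
  Job (p=5,w=4): C=5, w*C=4*5=20
  Job (p=2,w=1): C=7, w*C=1*7=7
  Job (p=4,w=1): C=11, w*C=1*11=11
Total weighted completion time = 38

38


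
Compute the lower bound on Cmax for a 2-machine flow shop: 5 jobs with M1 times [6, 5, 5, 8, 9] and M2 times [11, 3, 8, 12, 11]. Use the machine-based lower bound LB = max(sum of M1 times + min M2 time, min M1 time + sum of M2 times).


LB1 = sum(M1 times) + min(M2 times) = 33 + 3 = 36
LB2 = min(M1 times) + sum(M2 times) = 5 + 45 = 50
Lower bound = max(LB1, LB2) = max(36, 50) = 50

50


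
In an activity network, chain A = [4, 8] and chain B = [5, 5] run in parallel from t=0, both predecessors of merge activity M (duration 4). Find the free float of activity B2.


ES(B2) = sum of predecessors on chain B = 5
EF(B2) = ES + duration = 5 + 5 = 10
Successor of B2 is M. ES(M) = max(sum(A), sum(B)) = max(12, 10) = 12
Free float = ES(successor) - EF(current) = 12 - 10 = 2

2


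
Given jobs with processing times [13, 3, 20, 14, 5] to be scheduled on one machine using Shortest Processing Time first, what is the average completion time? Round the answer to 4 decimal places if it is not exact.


Sort jobs by processing time (SPT order): [3, 5, 13, 14, 20]
Compute completion times sequentially:
  Job 1: processing = 3, completes at 3
  Job 2: processing = 5, completes at 8
  Job 3: processing = 13, completes at 21
  Job 4: processing = 14, completes at 35
  Job 5: processing = 20, completes at 55
Sum of completion times = 122
Average completion time = 122/5 = 24.4

24.4


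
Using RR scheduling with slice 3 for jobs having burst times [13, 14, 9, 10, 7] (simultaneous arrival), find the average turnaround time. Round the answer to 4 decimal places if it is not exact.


Time quantum = 3
Execution trace:
  J1 runs 3 units, time = 3
  J2 runs 3 units, time = 6
  J3 runs 3 units, time = 9
  J4 runs 3 units, time = 12
  J5 runs 3 units, time = 15
  J1 runs 3 units, time = 18
  J2 runs 3 units, time = 21
  J3 runs 3 units, time = 24
  J4 runs 3 units, time = 27
  J5 runs 3 units, time = 30
  J1 runs 3 units, time = 33
  J2 runs 3 units, time = 36
  J3 runs 3 units, time = 39
  J4 runs 3 units, time = 42
  J5 runs 1 units, time = 43
  J1 runs 3 units, time = 46
  J2 runs 3 units, time = 49
  J4 runs 1 units, time = 50
  J1 runs 1 units, time = 51
  J2 runs 2 units, time = 53
Finish times: [51, 53, 39, 50, 43]
Average turnaround = 236/5 = 47.2

47.2


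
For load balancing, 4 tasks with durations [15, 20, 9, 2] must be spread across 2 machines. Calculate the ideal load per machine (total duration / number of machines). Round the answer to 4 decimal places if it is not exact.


Total processing time = 15 + 20 + 9 + 2 = 46
Number of machines = 2
Ideal balanced load = 46 / 2 = 23.0

23.0


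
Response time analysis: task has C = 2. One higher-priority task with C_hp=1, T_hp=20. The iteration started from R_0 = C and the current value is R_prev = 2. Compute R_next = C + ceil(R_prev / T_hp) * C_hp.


R_next = C + ceil(R_prev / T_hp) * C_hp
ceil(2 / 20) = ceil(0.1) = 1
Interference = 1 * 1 = 1
R_next = 2 + 1 = 3

3


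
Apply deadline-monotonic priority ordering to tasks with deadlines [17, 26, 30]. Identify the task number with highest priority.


Sort tasks by relative deadline (ascending):
  Task 1: deadline = 17
  Task 2: deadline = 26
  Task 3: deadline = 30
Priority order (highest first): [1, 2, 3]
Highest priority task = 1

1


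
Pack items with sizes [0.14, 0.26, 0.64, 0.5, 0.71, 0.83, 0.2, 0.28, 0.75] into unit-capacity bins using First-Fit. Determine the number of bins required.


Place items sequentially using First-Fit:
  Item 0.14 -> new Bin 1
  Item 0.26 -> Bin 1 (now 0.4)
  Item 0.64 -> new Bin 2
  Item 0.5 -> Bin 1 (now 0.9)
  Item 0.71 -> new Bin 3
  Item 0.83 -> new Bin 4
  Item 0.2 -> Bin 2 (now 0.84)
  Item 0.28 -> Bin 3 (now 0.99)
  Item 0.75 -> new Bin 5
Total bins used = 5

5


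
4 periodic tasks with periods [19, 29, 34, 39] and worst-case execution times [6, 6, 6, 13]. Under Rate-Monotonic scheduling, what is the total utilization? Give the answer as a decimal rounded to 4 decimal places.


Compute individual utilizations (exact fractions):
  Task 1: C/T = 6/19 (approx. 0.3158)
  Task 2: C/T = 6/29 (approx. 0.2069)
  Task 3: C/T = 6/34 = 3/17 (approx. 0.1765)
  Task 4: C/T = 13/39 = 1/3 (approx. 0.3333)
Total utilization U = 6/19 + 6/29 + 3/17 + 1/3 = 29014/28101
Rounded to 4 decimal places: U = 1.0325
RM (Liu & Layland) bound for 4 tasks = 0.756828; compare with U = 29014/28101 (approx. 1.032490)
U > 1, so the task set is not schedulable (processor overloaded).

1.0325


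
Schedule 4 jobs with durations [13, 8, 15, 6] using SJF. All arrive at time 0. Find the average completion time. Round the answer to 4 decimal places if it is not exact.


SJF order (ascending): [6, 8, 13, 15]
Completion times:
  Job 1: burst=6, C=6
  Job 2: burst=8, C=14
  Job 3: burst=13, C=27
  Job 4: burst=15, C=42
Average completion = 89/4 = 22.25

22.25


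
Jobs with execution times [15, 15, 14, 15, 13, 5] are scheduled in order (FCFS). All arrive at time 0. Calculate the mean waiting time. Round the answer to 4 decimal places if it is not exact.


FCFS order (as given): [15, 15, 14, 15, 13, 5]
Waiting times:
  Job 1: wait = 0
  Job 2: wait = 15
  Job 3: wait = 30
  Job 4: wait = 44
  Job 5: wait = 59
  Job 6: wait = 72
Sum of waiting times = 220
Average waiting time = 220/6 = 36.6667

36.6667


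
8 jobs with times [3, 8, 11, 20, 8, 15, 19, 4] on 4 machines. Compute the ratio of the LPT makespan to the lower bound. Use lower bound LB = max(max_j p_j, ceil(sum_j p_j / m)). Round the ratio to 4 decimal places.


LPT order: [20, 19, 15, 11, 8, 8, 4, 3]
Machine loads after assignment: [20, 23, 23, 22]
LPT makespan = 23
Lower bound = max(max_job, ceil(total/4)) = max(20, 22) = 22
Ratio = 23 / 22 = 1.0455

1.0455


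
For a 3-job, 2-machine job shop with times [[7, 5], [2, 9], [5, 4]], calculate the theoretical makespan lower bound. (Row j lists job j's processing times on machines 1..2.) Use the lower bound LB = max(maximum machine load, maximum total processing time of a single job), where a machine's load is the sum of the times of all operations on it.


Machine loads:
  Machine 1: 7 + 2 + 5 = 14
  Machine 2: 5 + 9 + 4 = 18
Max machine load = 18
Job totals:
  Job 1: 12
  Job 2: 11
  Job 3: 9
Max job total = 12
Lower bound = max(18, 12) = 18

18


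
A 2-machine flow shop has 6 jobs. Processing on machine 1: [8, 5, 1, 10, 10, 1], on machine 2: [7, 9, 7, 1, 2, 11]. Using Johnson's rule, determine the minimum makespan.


Apply Johnson's rule:
  Group 1 (a <= b): [(3, 1, 7), (6, 1, 11), (2, 5, 9)]
  Group 2 (a > b): [(1, 8, 7), (5, 10, 2), (4, 10, 1)]
Optimal job order: [3, 6, 2, 1, 5, 4]
Schedule:
  Job 3: M1 done at 1, M2 done at 8
  Job 6: M1 done at 2, M2 done at 19
  Job 2: M1 done at 7, M2 done at 28
  Job 1: M1 done at 15, M2 done at 35
  Job 5: M1 done at 25, M2 done at 37
  Job 4: M1 done at 35, M2 done at 38
Makespan = 38

38


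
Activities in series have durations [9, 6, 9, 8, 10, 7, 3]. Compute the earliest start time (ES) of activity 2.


Activity 2 starts after activities 1 through 1 complete.
Predecessor durations: [9]
ES = 9 = 9

9


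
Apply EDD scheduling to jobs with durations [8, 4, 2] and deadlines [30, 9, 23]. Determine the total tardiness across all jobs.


Sort by due date (EDD order): [(4, 9), (2, 23), (8, 30)]
Compute completion times and tardiness:
  Job 1: p=4, d=9, C=4, tardiness=max(0,4-9)=0
  Job 2: p=2, d=23, C=6, tardiness=max(0,6-23)=0
  Job 3: p=8, d=30, C=14, tardiness=max(0,14-30)=0
Total tardiness = 0

0


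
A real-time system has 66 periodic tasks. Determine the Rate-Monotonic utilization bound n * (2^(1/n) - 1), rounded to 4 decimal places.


Compute 2^(1/66) = 1.0105575720
Subtract 1: 1.0105575720 - 1 = 0.0105575720
Multiply by n: 66 * 0.0105575720 = 0.6967997520
Round to 4 dp: 0.6968

0.6968


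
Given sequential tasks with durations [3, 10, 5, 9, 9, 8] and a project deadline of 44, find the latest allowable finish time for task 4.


LF(activity 4) = deadline - sum of successor durations
Successors: activities 5 through 6 with durations [9, 8]
Sum of successor durations = 17
LF = 44 - 17 = 27

27


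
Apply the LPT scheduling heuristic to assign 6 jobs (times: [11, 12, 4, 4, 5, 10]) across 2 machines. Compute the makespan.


Sort jobs in decreasing order (LPT): [12, 11, 10, 5, 4, 4]
Assign each job to the least loaded machine:
  Machine 1: jobs [12, 5, 4, 4], load = 25
  Machine 2: jobs [11, 10], load = 21
Makespan = max load = 25

25


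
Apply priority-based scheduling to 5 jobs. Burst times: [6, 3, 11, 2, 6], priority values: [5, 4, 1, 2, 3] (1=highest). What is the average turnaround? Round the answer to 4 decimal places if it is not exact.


Sort by priority (ascending = highest first):
Order: [(1, 11), (2, 2), (3, 6), (4, 3), (5, 6)]
Completion times:
  Priority 1, burst=11, C=11
  Priority 2, burst=2, C=13
  Priority 3, burst=6, C=19
  Priority 4, burst=3, C=22
  Priority 5, burst=6, C=28
Average turnaround = 93/5 = 18.6

18.6


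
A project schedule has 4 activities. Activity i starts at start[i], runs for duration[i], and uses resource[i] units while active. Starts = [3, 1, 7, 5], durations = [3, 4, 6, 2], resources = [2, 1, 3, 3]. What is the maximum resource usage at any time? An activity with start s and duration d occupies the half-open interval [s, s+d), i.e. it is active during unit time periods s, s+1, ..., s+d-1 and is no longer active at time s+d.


Each activity i is active on [start_i, start_i + duration_i).
Compute total resource usage per time slot:
  t=0: active resources = [], total = 0
  t=1: active resources = [1], total = 1
  t=2: active resources = [1], total = 1
  t=3: active resources = [2, 1], total = 3
  t=4: active resources = [2, 1], total = 3
  t=5: active resources = [2, 3], total = 5
  t=6: active resources = [3], total = 3
  t=7: active resources = [3], total = 3
  t=8: active resources = [3], total = 3
  t=9: active resources = [3], total = 3
  t=10: active resources = [3], total = 3
  t=11: active resources = [3], total = 3
  t=12: active resources = [3], total = 3
Peak resource demand = 5

5


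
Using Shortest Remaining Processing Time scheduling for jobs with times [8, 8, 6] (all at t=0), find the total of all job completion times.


Since all jobs arrive at t=0, SRPT equals SPT ordering.
SPT order: [6, 8, 8]
Completion times:
  Job 1: p=6, C=6
  Job 2: p=8, C=14
  Job 3: p=8, C=22
Total completion time = 6 + 14 + 22 = 42

42


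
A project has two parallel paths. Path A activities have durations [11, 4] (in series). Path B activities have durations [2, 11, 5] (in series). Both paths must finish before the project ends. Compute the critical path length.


Path A total = 11 + 4 = 15
Path B total = 2 + 11 + 5 = 18
Critical path = longest path = max(15, 18) = 18

18


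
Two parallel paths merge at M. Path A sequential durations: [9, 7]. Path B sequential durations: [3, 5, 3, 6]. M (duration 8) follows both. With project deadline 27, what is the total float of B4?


Forward pass: ES(B4) = sum of predecessors on chain B = 11
EF = ES + duration = 11 + 6 = 17
Backward pass: LF(M) = deadline = 27; LS(M) = 27 - 8 = 19
LF(B4) = LS(M) - sum(successors on chain B) = 19 - 0 = 19
LS = LF - duration = 19 - 6 = 13
Total float = LS - ES = 13 - 11 = 2

2


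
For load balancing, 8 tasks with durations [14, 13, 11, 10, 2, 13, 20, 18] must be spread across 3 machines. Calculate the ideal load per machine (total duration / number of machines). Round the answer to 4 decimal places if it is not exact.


Total processing time = 14 + 13 + 11 + 10 + 2 + 13 + 20 + 18 = 101
Number of machines = 3
Ideal balanced load = 101 / 3 = 33.6667

33.6667


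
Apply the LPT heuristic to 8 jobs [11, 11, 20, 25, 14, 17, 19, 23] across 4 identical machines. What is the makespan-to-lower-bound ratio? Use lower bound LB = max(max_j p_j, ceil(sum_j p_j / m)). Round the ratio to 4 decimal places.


LPT order: [25, 23, 20, 19, 17, 14, 11, 11]
Machine loads after assignment: [36, 34, 34, 36]
LPT makespan = 36
Lower bound = max(max_job, ceil(total/4)) = max(25, 35) = 35
Ratio = 36 / 35 = 1.0286

1.0286


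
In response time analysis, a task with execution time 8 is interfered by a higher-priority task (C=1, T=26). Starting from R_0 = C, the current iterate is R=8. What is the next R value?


R_next = C + ceil(R_prev / T_hp) * C_hp
ceil(8 / 26) = ceil(0.3077) = 1
Interference = 1 * 1 = 1
R_next = 8 + 1 = 9

9


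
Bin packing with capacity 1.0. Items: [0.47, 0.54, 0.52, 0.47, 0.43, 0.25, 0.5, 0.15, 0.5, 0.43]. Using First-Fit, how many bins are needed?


Place items sequentially using First-Fit:
  Item 0.47 -> new Bin 1
  Item 0.54 -> new Bin 2
  Item 0.52 -> Bin 1 (now 0.99)
  Item 0.47 -> new Bin 3
  Item 0.43 -> Bin 2 (now 0.97)
  Item 0.25 -> Bin 3 (now 0.72)
  Item 0.5 -> new Bin 4
  Item 0.15 -> Bin 3 (now 0.87)
  Item 0.5 -> Bin 4 (now 1.0)
  Item 0.43 -> new Bin 5
Total bins used = 5

5


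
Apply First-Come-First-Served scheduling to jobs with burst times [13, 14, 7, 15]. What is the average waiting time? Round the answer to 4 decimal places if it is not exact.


FCFS order (as given): [13, 14, 7, 15]
Waiting times:
  Job 1: wait = 0
  Job 2: wait = 13
  Job 3: wait = 27
  Job 4: wait = 34
Sum of waiting times = 74
Average waiting time = 74/4 = 18.5

18.5


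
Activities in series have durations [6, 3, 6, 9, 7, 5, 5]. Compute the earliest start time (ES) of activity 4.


Activity 4 starts after activities 1 through 3 complete.
Predecessor durations: [6, 3, 6]
ES = 6 + 3 + 6 = 15

15


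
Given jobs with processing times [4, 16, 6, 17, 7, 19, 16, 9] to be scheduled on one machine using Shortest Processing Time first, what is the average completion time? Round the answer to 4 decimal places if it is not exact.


Sort jobs by processing time (SPT order): [4, 6, 7, 9, 16, 16, 17, 19]
Compute completion times sequentially:
  Job 1: processing = 4, completes at 4
  Job 2: processing = 6, completes at 10
  Job 3: processing = 7, completes at 17
  Job 4: processing = 9, completes at 26
  Job 5: processing = 16, completes at 42
  Job 6: processing = 16, completes at 58
  Job 7: processing = 17, completes at 75
  Job 8: processing = 19, completes at 94
Sum of completion times = 326
Average completion time = 326/8 = 40.75

40.75


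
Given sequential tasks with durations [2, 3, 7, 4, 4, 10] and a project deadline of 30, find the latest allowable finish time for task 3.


LF(activity 3) = deadline - sum of successor durations
Successors: activities 4 through 6 with durations [4, 4, 10]
Sum of successor durations = 18
LF = 30 - 18 = 12

12


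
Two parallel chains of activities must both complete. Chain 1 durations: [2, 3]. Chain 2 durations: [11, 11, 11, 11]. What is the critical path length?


Path A total = 2 + 3 = 5
Path B total = 11 + 11 + 11 + 11 = 44
Critical path = longest path = max(5, 44) = 44

44


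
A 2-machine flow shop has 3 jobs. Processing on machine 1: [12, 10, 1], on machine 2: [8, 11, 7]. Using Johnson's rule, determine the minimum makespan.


Apply Johnson's rule:
  Group 1 (a <= b): [(3, 1, 7), (2, 10, 11)]
  Group 2 (a > b): [(1, 12, 8)]
Optimal job order: [3, 2, 1]
Schedule:
  Job 3: M1 done at 1, M2 done at 8
  Job 2: M1 done at 11, M2 done at 22
  Job 1: M1 done at 23, M2 done at 31
Makespan = 31

31


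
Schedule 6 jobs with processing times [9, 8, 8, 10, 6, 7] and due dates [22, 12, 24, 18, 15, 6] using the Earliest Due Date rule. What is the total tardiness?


Sort by due date (EDD order): [(7, 6), (8, 12), (6, 15), (10, 18), (9, 22), (8, 24)]
Compute completion times and tardiness:
  Job 1: p=7, d=6, C=7, tardiness=max(0,7-6)=1
  Job 2: p=8, d=12, C=15, tardiness=max(0,15-12)=3
  Job 3: p=6, d=15, C=21, tardiness=max(0,21-15)=6
  Job 4: p=10, d=18, C=31, tardiness=max(0,31-18)=13
  Job 5: p=9, d=22, C=40, tardiness=max(0,40-22)=18
  Job 6: p=8, d=24, C=48, tardiness=max(0,48-24)=24
Total tardiness = 65

65


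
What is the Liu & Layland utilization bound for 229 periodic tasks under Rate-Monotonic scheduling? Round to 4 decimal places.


Compute 2^(1/229) = 1.0030314291
Subtract 1: 1.0030314291 - 1 = 0.0030314291
Multiply by n: 229 * 0.0030314291 = 0.6941972639
Round to 4 dp: 0.6942

0.6942


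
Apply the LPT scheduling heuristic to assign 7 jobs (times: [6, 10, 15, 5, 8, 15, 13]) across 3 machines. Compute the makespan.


Sort jobs in decreasing order (LPT): [15, 15, 13, 10, 8, 6, 5]
Assign each job to the least loaded machine:
  Machine 1: jobs [15, 8], load = 23
  Machine 2: jobs [15, 6, 5], load = 26
  Machine 3: jobs [13, 10], load = 23
Makespan = max load = 26

26


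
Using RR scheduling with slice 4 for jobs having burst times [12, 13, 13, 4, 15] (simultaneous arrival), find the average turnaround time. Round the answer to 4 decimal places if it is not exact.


Time quantum = 4
Execution trace:
  J1 runs 4 units, time = 4
  J2 runs 4 units, time = 8
  J3 runs 4 units, time = 12
  J4 runs 4 units, time = 16
  J5 runs 4 units, time = 20
  J1 runs 4 units, time = 24
  J2 runs 4 units, time = 28
  J3 runs 4 units, time = 32
  J5 runs 4 units, time = 36
  J1 runs 4 units, time = 40
  J2 runs 4 units, time = 44
  J3 runs 4 units, time = 48
  J5 runs 4 units, time = 52
  J2 runs 1 units, time = 53
  J3 runs 1 units, time = 54
  J5 runs 3 units, time = 57
Finish times: [40, 53, 54, 16, 57]
Average turnaround = 220/5 = 44.0

44.0


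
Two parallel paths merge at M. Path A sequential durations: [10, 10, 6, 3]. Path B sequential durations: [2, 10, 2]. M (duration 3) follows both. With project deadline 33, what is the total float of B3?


Forward pass: ES(B3) = sum of predecessors on chain B = 12
EF = ES + duration = 12 + 2 = 14
Backward pass: LF(M) = deadline = 33; LS(M) = 33 - 3 = 30
LF(B3) = LS(M) - sum(successors on chain B) = 30 - 0 = 30
LS = LF - duration = 30 - 2 = 28
Total float = LS - ES = 28 - 12 = 16

16


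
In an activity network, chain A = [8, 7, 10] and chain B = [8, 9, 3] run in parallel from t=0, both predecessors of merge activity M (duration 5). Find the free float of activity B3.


ES(B3) = sum of predecessors on chain B = 17
EF(B3) = ES + duration = 17 + 3 = 20
Successor of B3 is M. ES(M) = max(sum(A), sum(B)) = max(25, 20) = 25
Free float = ES(successor) - EF(current) = 25 - 20 = 5

5


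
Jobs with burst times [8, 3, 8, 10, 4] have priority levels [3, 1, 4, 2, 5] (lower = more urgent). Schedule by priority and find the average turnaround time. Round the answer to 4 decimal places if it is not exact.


Sort by priority (ascending = highest first):
Order: [(1, 3), (2, 10), (3, 8), (4, 8), (5, 4)]
Completion times:
  Priority 1, burst=3, C=3
  Priority 2, burst=10, C=13
  Priority 3, burst=8, C=21
  Priority 4, burst=8, C=29
  Priority 5, burst=4, C=33
Average turnaround = 99/5 = 19.8

19.8


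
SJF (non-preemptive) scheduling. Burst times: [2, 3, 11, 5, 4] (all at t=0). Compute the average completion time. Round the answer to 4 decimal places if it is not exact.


SJF order (ascending): [2, 3, 4, 5, 11]
Completion times:
  Job 1: burst=2, C=2
  Job 2: burst=3, C=5
  Job 3: burst=4, C=9
  Job 4: burst=5, C=14
  Job 5: burst=11, C=25
Average completion = 55/5 = 11.0

11.0


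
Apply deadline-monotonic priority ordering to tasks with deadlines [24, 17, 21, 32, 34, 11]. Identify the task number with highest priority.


Sort tasks by relative deadline (ascending):
  Task 6: deadline = 11
  Task 2: deadline = 17
  Task 3: deadline = 21
  Task 1: deadline = 24
  Task 4: deadline = 32
  Task 5: deadline = 34
Priority order (highest first): [6, 2, 3, 1, 4, 5]
Highest priority task = 6

6


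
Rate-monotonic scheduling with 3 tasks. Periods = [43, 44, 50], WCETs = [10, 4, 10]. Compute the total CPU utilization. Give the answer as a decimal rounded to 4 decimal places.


Compute individual utilizations (exact fractions):
  Task 1: C/T = 10/43 (approx. 0.2326)
  Task 2: C/T = 4/44 = 1/11 (approx. 0.0909)
  Task 3: C/T = 10/50 = 1/5 (approx. 0.2)
Total utilization U = 10/43 + 1/11 + 1/5 = 1238/2365
Rounded to 4 decimal places: U = 0.5235
RM (Liu & Layland) bound for 3 tasks = 0.779763; compare with U = 1238/2365 (approx. 0.523467)
U <= bound, so schedulable by RM sufficient condition.

0.5235


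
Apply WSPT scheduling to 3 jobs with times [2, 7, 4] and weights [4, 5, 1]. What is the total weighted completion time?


Compute p/w ratios and sort ascending (WSPT): [(2, 4), (7, 5), (4, 1)]
Compute weighted completion times:
  Job (p=2,w=4): C=2, w*C=4*2=8
  Job (p=7,w=5): C=9, w*C=5*9=45
  Job (p=4,w=1): C=13, w*C=1*13=13
Total weighted completion time = 66

66


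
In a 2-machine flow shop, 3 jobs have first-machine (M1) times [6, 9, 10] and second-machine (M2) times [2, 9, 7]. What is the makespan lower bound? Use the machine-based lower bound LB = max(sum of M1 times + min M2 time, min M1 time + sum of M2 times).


LB1 = sum(M1 times) + min(M2 times) = 25 + 2 = 27
LB2 = min(M1 times) + sum(M2 times) = 6 + 18 = 24
Lower bound = max(LB1, LB2) = max(27, 24) = 27

27


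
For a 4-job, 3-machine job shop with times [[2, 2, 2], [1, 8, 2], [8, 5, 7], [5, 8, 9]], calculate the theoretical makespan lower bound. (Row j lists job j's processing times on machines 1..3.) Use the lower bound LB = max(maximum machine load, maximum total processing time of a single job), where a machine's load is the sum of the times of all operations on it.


Machine loads:
  Machine 1: 2 + 1 + 8 + 5 = 16
  Machine 2: 2 + 8 + 5 + 8 = 23
  Machine 3: 2 + 2 + 7 + 9 = 20
Max machine load = 23
Job totals:
  Job 1: 6
  Job 2: 11
  Job 3: 20
  Job 4: 22
Max job total = 22
Lower bound = max(23, 22) = 23

23


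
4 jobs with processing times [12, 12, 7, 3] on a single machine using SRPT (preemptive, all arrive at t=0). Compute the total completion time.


Since all jobs arrive at t=0, SRPT equals SPT ordering.
SPT order: [3, 7, 12, 12]
Completion times:
  Job 1: p=3, C=3
  Job 2: p=7, C=10
  Job 3: p=12, C=22
  Job 4: p=12, C=34
Total completion time = 3 + 10 + 22 + 34 = 69

69


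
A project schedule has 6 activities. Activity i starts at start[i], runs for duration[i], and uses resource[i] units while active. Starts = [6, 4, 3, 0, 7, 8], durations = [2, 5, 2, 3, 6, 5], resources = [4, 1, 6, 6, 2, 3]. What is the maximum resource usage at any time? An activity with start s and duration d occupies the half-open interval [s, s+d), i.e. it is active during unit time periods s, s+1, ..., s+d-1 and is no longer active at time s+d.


Each activity i is active on [start_i, start_i + duration_i).
Compute total resource usage per time slot:
  t=0: active resources = [6], total = 6
  t=1: active resources = [6], total = 6
  t=2: active resources = [6], total = 6
  t=3: active resources = [6], total = 6
  t=4: active resources = [1, 6], total = 7
  t=5: active resources = [1], total = 1
  t=6: active resources = [4, 1], total = 5
  t=7: active resources = [4, 1, 2], total = 7
  t=8: active resources = [1, 2, 3], total = 6
  t=9: active resources = [2, 3], total = 5
  t=10: active resources = [2, 3], total = 5
  t=11: active resources = [2, 3], total = 5
  t=12: active resources = [2, 3], total = 5
Peak resource demand = 7

7


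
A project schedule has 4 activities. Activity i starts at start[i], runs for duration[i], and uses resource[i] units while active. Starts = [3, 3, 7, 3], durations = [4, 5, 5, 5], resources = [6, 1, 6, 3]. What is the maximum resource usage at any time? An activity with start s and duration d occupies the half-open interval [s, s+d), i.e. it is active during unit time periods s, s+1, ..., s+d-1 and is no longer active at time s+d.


Each activity i is active on [start_i, start_i + duration_i).
Compute total resource usage per time slot:
  t=0: active resources = [], total = 0
  t=1: active resources = [], total = 0
  t=2: active resources = [], total = 0
  t=3: active resources = [6, 1, 3], total = 10
  t=4: active resources = [6, 1, 3], total = 10
  t=5: active resources = [6, 1, 3], total = 10
  t=6: active resources = [6, 1, 3], total = 10
  t=7: active resources = [1, 6, 3], total = 10
  t=8: active resources = [6], total = 6
  t=9: active resources = [6], total = 6
  t=10: active resources = [6], total = 6
  t=11: active resources = [6], total = 6
Peak resource demand = 10

10


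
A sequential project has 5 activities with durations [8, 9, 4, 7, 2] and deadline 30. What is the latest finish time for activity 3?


LF(activity 3) = deadline - sum of successor durations
Successors: activities 4 through 5 with durations [7, 2]
Sum of successor durations = 9
LF = 30 - 9 = 21

21


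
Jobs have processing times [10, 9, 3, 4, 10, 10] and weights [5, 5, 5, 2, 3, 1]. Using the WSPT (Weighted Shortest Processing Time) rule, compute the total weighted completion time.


Compute p/w ratios and sort ascending (WSPT): [(3, 5), (9, 5), (10, 5), (4, 2), (10, 3), (10, 1)]
Compute weighted completion times:
  Job (p=3,w=5): C=3, w*C=5*3=15
  Job (p=9,w=5): C=12, w*C=5*12=60
  Job (p=10,w=5): C=22, w*C=5*22=110
  Job (p=4,w=2): C=26, w*C=2*26=52
  Job (p=10,w=3): C=36, w*C=3*36=108
  Job (p=10,w=1): C=46, w*C=1*46=46
Total weighted completion time = 391

391


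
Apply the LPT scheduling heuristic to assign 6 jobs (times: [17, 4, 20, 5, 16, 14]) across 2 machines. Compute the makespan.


Sort jobs in decreasing order (LPT): [20, 17, 16, 14, 5, 4]
Assign each job to the least loaded machine:
  Machine 1: jobs [20, 14, 4], load = 38
  Machine 2: jobs [17, 16, 5], load = 38
Makespan = max load = 38

38


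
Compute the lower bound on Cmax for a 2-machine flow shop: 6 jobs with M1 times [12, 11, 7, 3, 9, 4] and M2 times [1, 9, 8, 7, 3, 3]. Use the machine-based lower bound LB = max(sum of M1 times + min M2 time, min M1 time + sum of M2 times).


LB1 = sum(M1 times) + min(M2 times) = 46 + 1 = 47
LB2 = min(M1 times) + sum(M2 times) = 3 + 31 = 34
Lower bound = max(LB1, LB2) = max(47, 34) = 47

47


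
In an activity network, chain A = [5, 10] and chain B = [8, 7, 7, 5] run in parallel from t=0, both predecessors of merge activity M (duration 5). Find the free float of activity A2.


ES(A2) = sum of predecessors on chain A = 5
EF(A2) = ES + duration = 5 + 10 = 15
Successor of A2 is M. ES(M) = max(sum(A), sum(B)) = max(15, 27) = 27
Free float = ES(successor) - EF(current) = 27 - 15 = 12

12


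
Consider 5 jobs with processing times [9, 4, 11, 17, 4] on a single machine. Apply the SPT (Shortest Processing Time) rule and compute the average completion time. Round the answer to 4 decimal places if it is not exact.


Sort jobs by processing time (SPT order): [4, 4, 9, 11, 17]
Compute completion times sequentially:
  Job 1: processing = 4, completes at 4
  Job 2: processing = 4, completes at 8
  Job 3: processing = 9, completes at 17
  Job 4: processing = 11, completes at 28
  Job 5: processing = 17, completes at 45
Sum of completion times = 102
Average completion time = 102/5 = 20.4

20.4


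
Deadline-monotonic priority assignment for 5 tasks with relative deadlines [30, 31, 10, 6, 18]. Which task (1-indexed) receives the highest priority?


Sort tasks by relative deadline (ascending):
  Task 4: deadline = 6
  Task 3: deadline = 10
  Task 5: deadline = 18
  Task 1: deadline = 30
  Task 2: deadline = 31
Priority order (highest first): [4, 3, 5, 1, 2]
Highest priority task = 4

4


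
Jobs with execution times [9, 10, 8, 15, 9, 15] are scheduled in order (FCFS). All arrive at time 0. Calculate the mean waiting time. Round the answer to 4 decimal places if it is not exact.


FCFS order (as given): [9, 10, 8, 15, 9, 15]
Waiting times:
  Job 1: wait = 0
  Job 2: wait = 9
  Job 3: wait = 19
  Job 4: wait = 27
  Job 5: wait = 42
  Job 6: wait = 51
Sum of waiting times = 148
Average waiting time = 148/6 = 24.6667

24.6667


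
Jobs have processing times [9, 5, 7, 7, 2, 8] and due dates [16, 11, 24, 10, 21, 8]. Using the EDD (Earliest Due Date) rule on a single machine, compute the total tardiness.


Sort by due date (EDD order): [(8, 8), (7, 10), (5, 11), (9, 16), (2, 21), (7, 24)]
Compute completion times and tardiness:
  Job 1: p=8, d=8, C=8, tardiness=max(0,8-8)=0
  Job 2: p=7, d=10, C=15, tardiness=max(0,15-10)=5
  Job 3: p=5, d=11, C=20, tardiness=max(0,20-11)=9
  Job 4: p=9, d=16, C=29, tardiness=max(0,29-16)=13
  Job 5: p=2, d=21, C=31, tardiness=max(0,31-21)=10
  Job 6: p=7, d=24, C=38, tardiness=max(0,38-24)=14
Total tardiness = 51

51


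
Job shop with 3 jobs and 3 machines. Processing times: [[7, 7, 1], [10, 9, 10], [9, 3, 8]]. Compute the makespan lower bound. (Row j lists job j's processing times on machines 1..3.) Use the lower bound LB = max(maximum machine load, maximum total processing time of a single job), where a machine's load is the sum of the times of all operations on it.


Machine loads:
  Machine 1: 7 + 10 + 9 = 26
  Machine 2: 7 + 9 + 3 = 19
  Machine 3: 1 + 10 + 8 = 19
Max machine load = 26
Job totals:
  Job 1: 15
  Job 2: 29
  Job 3: 20
Max job total = 29
Lower bound = max(26, 29) = 29

29


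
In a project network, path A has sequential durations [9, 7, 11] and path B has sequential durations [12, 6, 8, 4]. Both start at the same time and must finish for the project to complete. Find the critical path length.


Path A total = 9 + 7 + 11 = 27
Path B total = 12 + 6 + 8 + 4 = 30
Critical path = longest path = max(27, 30) = 30

30


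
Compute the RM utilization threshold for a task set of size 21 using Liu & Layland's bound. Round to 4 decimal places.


Compute 2^(1/21) = 1.0335577830
Subtract 1: 1.0335577830 - 1 = 0.0335577830
Multiply by n: 21 * 0.0335577830 = 0.7047134430
Round to 4 dp: 0.7047

0.7047


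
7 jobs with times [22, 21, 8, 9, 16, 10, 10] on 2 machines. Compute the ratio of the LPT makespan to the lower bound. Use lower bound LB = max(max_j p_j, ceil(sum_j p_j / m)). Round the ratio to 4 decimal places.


LPT order: [22, 21, 16, 10, 10, 9, 8]
Machine loads after assignment: [50, 46]
LPT makespan = 50
Lower bound = max(max_job, ceil(total/2)) = max(22, 48) = 48
Ratio = 50 / 48 = 1.0417

1.0417


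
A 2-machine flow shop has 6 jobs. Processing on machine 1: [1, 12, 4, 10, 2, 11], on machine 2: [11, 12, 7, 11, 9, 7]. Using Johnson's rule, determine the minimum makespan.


Apply Johnson's rule:
  Group 1 (a <= b): [(1, 1, 11), (5, 2, 9), (3, 4, 7), (4, 10, 11), (2, 12, 12)]
  Group 2 (a > b): [(6, 11, 7)]
Optimal job order: [1, 5, 3, 4, 2, 6]
Schedule:
  Job 1: M1 done at 1, M2 done at 12
  Job 5: M1 done at 3, M2 done at 21
  Job 3: M1 done at 7, M2 done at 28
  Job 4: M1 done at 17, M2 done at 39
  Job 2: M1 done at 29, M2 done at 51
  Job 6: M1 done at 40, M2 done at 58
Makespan = 58

58


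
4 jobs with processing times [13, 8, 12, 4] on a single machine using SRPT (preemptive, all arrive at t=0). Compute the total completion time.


Since all jobs arrive at t=0, SRPT equals SPT ordering.
SPT order: [4, 8, 12, 13]
Completion times:
  Job 1: p=4, C=4
  Job 2: p=8, C=12
  Job 3: p=12, C=24
  Job 4: p=13, C=37
Total completion time = 4 + 12 + 24 + 37 = 77

77


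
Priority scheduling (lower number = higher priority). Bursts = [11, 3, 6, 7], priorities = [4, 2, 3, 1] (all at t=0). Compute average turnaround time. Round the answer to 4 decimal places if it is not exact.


Sort by priority (ascending = highest first):
Order: [(1, 7), (2, 3), (3, 6), (4, 11)]
Completion times:
  Priority 1, burst=7, C=7
  Priority 2, burst=3, C=10
  Priority 3, burst=6, C=16
  Priority 4, burst=11, C=27
Average turnaround = 60/4 = 15.0

15.0


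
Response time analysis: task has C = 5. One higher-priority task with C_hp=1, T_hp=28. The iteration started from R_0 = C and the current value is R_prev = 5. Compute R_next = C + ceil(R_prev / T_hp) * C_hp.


R_next = C + ceil(R_prev / T_hp) * C_hp
ceil(5 / 28) = ceil(0.1786) = 1
Interference = 1 * 1 = 1
R_next = 5 + 1 = 6

6


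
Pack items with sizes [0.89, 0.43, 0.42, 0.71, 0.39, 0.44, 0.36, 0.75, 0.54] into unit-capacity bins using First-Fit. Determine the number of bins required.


Place items sequentially using First-Fit:
  Item 0.89 -> new Bin 1
  Item 0.43 -> new Bin 2
  Item 0.42 -> Bin 2 (now 0.85)
  Item 0.71 -> new Bin 3
  Item 0.39 -> new Bin 4
  Item 0.44 -> Bin 4 (now 0.83)
  Item 0.36 -> new Bin 5
  Item 0.75 -> new Bin 6
  Item 0.54 -> Bin 5 (now 0.9)
Total bins used = 6

6


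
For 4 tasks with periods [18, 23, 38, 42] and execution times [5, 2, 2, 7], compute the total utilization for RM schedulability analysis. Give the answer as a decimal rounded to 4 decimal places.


Compute individual utilizations (exact fractions):
  Task 1: C/T = 5/18 (approx. 0.2778)
  Task 2: C/T = 2/23 (approx. 0.087)
  Task 3: C/T = 2/38 = 1/19 (approx. 0.0526)
  Task 4: C/T = 7/42 = 1/6 (approx. 0.1667)
Total utilization U = 5/18 + 2/23 + 1/19 + 1/6 = 2297/3933
Rounded to 4 decimal places: U = 0.5840
RM (Liu & Layland) bound for 4 tasks = 0.756828; compare with U = 2297/3933 (approx. 0.584033)
U <= bound, so schedulable by RM sufficient condition.

0.5840


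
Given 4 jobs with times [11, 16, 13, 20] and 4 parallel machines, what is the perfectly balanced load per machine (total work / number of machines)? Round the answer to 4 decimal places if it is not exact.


Total processing time = 11 + 16 + 13 + 20 = 60
Number of machines = 4
Ideal balanced load = 60 / 4 = 15.0

15.0


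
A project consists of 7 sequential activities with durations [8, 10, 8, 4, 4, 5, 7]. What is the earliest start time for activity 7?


Activity 7 starts after activities 1 through 6 complete.
Predecessor durations: [8, 10, 8, 4, 4, 5]
ES = 8 + 10 + 8 + 4 + 4 + 5 = 39

39


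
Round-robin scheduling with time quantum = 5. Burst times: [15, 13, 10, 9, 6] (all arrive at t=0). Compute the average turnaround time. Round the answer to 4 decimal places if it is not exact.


Time quantum = 5
Execution trace:
  J1 runs 5 units, time = 5
  J2 runs 5 units, time = 10
  J3 runs 5 units, time = 15
  J4 runs 5 units, time = 20
  J5 runs 5 units, time = 25
  J1 runs 5 units, time = 30
  J2 runs 5 units, time = 35
  J3 runs 5 units, time = 40
  J4 runs 4 units, time = 44
  J5 runs 1 units, time = 45
  J1 runs 5 units, time = 50
  J2 runs 3 units, time = 53
Finish times: [50, 53, 40, 44, 45]
Average turnaround = 232/5 = 46.4

46.4


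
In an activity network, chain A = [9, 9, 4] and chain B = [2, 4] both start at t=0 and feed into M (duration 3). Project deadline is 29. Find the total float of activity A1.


Forward pass: ES(A1) = sum of predecessors on chain A = 0
EF = ES + duration = 0 + 9 = 9
Backward pass: LF(M) = deadline = 29; LS(M) = 29 - 3 = 26
LF(A1) = LS(M) - sum(successors on chain A) = 26 - 13 = 13
LS = LF - duration = 13 - 9 = 4
Total float = LS - ES = 4 - 0 = 4

4


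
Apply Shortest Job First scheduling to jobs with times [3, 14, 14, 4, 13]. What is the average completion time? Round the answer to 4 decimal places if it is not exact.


SJF order (ascending): [3, 4, 13, 14, 14]
Completion times:
  Job 1: burst=3, C=3
  Job 2: burst=4, C=7
  Job 3: burst=13, C=20
  Job 4: burst=14, C=34
  Job 5: burst=14, C=48
Average completion = 112/5 = 22.4

22.4


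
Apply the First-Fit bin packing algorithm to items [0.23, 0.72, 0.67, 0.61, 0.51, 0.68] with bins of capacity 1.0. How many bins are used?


Place items sequentially using First-Fit:
  Item 0.23 -> new Bin 1
  Item 0.72 -> Bin 1 (now 0.95)
  Item 0.67 -> new Bin 2
  Item 0.61 -> new Bin 3
  Item 0.51 -> new Bin 4
  Item 0.68 -> new Bin 5
Total bins used = 5

5


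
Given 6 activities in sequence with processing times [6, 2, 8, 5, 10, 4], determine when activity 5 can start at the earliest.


Activity 5 starts after activities 1 through 4 complete.
Predecessor durations: [6, 2, 8, 5]
ES = 6 + 2 + 8 + 5 = 21

21


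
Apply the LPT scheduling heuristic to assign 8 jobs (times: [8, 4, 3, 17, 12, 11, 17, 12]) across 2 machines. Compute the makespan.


Sort jobs in decreasing order (LPT): [17, 17, 12, 12, 11, 8, 4, 3]
Assign each job to the least loaded machine:
  Machine 1: jobs [17, 12, 11, 3], load = 43
  Machine 2: jobs [17, 12, 8, 4], load = 41
Makespan = max load = 43

43


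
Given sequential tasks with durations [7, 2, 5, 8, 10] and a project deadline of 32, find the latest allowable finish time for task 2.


LF(activity 2) = deadline - sum of successor durations
Successors: activities 3 through 5 with durations [5, 8, 10]
Sum of successor durations = 23
LF = 32 - 23 = 9

9


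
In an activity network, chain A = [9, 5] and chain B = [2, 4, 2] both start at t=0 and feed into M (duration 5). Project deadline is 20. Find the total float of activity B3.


Forward pass: ES(B3) = sum of predecessors on chain B = 6
EF = ES + duration = 6 + 2 = 8
Backward pass: LF(M) = deadline = 20; LS(M) = 20 - 5 = 15
LF(B3) = LS(M) - sum(successors on chain B) = 15 - 0 = 15
LS = LF - duration = 15 - 2 = 13
Total float = LS - ES = 13 - 6 = 7

7


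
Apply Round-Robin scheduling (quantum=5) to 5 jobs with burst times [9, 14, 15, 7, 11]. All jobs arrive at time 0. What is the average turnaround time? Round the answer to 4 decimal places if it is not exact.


Time quantum = 5
Execution trace:
  J1 runs 5 units, time = 5
  J2 runs 5 units, time = 10
  J3 runs 5 units, time = 15
  J4 runs 5 units, time = 20
  J5 runs 5 units, time = 25
  J1 runs 4 units, time = 29
  J2 runs 5 units, time = 34
  J3 runs 5 units, time = 39
  J4 runs 2 units, time = 41
  J5 runs 5 units, time = 46
  J2 runs 4 units, time = 50
  J3 runs 5 units, time = 55
  J5 runs 1 units, time = 56
Finish times: [29, 50, 55, 41, 56]
Average turnaround = 231/5 = 46.2

46.2


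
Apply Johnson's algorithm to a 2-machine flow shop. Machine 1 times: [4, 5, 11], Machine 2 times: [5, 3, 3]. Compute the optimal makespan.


Apply Johnson's rule:
  Group 1 (a <= b): [(1, 4, 5)]
  Group 2 (a > b): [(2, 5, 3), (3, 11, 3)]
Optimal job order: [1, 2, 3]
Schedule:
  Job 1: M1 done at 4, M2 done at 9
  Job 2: M1 done at 9, M2 done at 12
  Job 3: M1 done at 20, M2 done at 23
Makespan = 23

23


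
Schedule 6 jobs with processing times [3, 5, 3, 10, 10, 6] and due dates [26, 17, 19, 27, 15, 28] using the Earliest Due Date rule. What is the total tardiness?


Sort by due date (EDD order): [(10, 15), (5, 17), (3, 19), (3, 26), (10, 27), (6, 28)]
Compute completion times and tardiness:
  Job 1: p=10, d=15, C=10, tardiness=max(0,10-15)=0
  Job 2: p=5, d=17, C=15, tardiness=max(0,15-17)=0
  Job 3: p=3, d=19, C=18, tardiness=max(0,18-19)=0
  Job 4: p=3, d=26, C=21, tardiness=max(0,21-26)=0
  Job 5: p=10, d=27, C=31, tardiness=max(0,31-27)=4
  Job 6: p=6, d=28, C=37, tardiness=max(0,37-28)=9
Total tardiness = 13

13


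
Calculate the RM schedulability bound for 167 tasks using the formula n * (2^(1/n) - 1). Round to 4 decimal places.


Compute 2^(1/167) = 1.0041592075
Subtract 1: 1.0041592075 - 1 = 0.0041592075
Multiply by n: 167 * 0.0041592075 = 0.6945876525
Round to 4 dp: 0.6946

0.6946


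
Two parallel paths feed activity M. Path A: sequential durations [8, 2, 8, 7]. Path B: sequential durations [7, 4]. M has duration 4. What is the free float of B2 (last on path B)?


ES(B2) = sum of predecessors on chain B = 7
EF(B2) = ES + duration = 7 + 4 = 11
Successor of B2 is M. ES(M) = max(sum(A), sum(B)) = max(25, 11) = 25
Free float = ES(successor) - EF(current) = 25 - 11 = 14

14


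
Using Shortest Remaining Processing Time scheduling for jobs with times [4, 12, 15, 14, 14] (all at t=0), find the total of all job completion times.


Since all jobs arrive at t=0, SRPT equals SPT ordering.
SPT order: [4, 12, 14, 14, 15]
Completion times:
  Job 1: p=4, C=4
  Job 2: p=12, C=16
  Job 3: p=14, C=30
  Job 4: p=14, C=44
  Job 5: p=15, C=59
Total completion time = 4 + 16 + 30 + 44 + 59 = 153

153
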